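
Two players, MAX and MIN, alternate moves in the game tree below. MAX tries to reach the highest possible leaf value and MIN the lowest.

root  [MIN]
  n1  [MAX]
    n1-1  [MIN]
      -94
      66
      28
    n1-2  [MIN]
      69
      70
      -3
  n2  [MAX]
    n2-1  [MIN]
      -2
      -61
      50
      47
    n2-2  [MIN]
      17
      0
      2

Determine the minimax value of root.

-3

n1-1 (MIN): min(-94, 66, 28) = -94
n1-2 (MIN): min(69, 70, -3) = -3
n1 (MAX): max(-94, -3) = -3
n2-1 (MIN): min(-2, -61, 50, 47) = -61
n2-2 (MIN): min(17, 0, 2) = 0
n2 (MAX): max(-61, 0) = 0
root (MIN): min(-3, 0) = -3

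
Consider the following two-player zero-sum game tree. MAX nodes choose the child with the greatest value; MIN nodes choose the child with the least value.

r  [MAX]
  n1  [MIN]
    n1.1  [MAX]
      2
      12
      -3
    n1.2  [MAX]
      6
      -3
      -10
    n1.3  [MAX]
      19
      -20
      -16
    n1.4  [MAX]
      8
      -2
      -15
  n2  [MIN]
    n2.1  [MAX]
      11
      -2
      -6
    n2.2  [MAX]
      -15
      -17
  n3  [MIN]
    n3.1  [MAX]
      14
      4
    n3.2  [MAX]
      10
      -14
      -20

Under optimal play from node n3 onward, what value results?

10

n3.1 (MAX): max(14, 4) = 14
n3.2 (MAX): max(10, -14, -20) = 10
n3 (MIN): min(14, 10) = 10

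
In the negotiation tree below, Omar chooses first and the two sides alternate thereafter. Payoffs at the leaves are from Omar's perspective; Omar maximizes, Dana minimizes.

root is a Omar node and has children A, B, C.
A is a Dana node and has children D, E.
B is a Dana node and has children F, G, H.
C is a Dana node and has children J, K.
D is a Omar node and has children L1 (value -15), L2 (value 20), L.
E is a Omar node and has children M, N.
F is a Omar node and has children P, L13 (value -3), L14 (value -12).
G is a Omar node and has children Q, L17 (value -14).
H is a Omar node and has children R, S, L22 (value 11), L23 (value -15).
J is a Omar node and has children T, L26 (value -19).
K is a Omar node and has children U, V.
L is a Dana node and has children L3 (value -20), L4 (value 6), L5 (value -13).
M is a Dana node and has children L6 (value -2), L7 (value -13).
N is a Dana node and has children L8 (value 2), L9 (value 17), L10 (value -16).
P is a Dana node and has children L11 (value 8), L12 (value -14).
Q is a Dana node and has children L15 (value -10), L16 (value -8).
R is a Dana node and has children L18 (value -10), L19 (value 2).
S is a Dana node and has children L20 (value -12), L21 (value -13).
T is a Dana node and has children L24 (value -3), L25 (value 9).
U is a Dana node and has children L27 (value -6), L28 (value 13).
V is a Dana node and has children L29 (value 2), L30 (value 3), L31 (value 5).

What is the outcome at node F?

-3

P (Dana): min(8, -14) = -14
F (Omar): max(-14, -3, -12) = -3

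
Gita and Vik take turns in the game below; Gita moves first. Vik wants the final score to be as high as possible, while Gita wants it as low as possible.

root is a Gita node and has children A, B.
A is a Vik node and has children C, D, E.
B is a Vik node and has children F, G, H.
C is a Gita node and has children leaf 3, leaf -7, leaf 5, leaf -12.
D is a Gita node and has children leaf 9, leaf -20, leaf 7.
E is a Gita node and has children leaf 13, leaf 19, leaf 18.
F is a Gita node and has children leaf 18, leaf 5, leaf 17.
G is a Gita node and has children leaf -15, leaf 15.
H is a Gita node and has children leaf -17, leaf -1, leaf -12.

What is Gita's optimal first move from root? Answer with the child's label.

C (Gita): min(3, -7, 5, -12) = -12
D (Gita): min(9, -20, 7) = -20
E (Gita): min(13, 19, 18) = 13
A (Vik): max(-12, -20, 13) = 13
F (Gita): min(18, 5, 17) = 5
G (Gita): min(-15, 15) = -15
H (Gita): min(-17, -1, -12) = -17
B (Vik): max(5, -15, -17) = 5
root (Gita): min(13, 5) = 5
Gita at root wants the lowest of {A=13, B=5}, so chooses B.

B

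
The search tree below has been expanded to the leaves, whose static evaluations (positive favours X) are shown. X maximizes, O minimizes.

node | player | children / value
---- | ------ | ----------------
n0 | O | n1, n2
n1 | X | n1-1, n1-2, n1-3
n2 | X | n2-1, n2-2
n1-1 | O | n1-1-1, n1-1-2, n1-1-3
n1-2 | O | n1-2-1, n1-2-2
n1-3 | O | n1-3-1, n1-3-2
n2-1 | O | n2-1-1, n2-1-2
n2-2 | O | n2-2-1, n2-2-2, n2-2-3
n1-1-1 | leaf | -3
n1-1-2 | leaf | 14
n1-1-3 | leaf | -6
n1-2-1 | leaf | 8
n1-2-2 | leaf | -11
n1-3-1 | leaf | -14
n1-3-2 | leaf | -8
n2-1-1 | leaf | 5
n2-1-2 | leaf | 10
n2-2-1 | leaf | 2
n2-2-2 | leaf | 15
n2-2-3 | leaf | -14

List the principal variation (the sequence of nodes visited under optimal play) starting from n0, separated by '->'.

n1-1 (O): min(-3, 14, -6) = -6
n1-2 (O): min(8, -11) = -11
n1-3 (O): min(-14, -8) = -14
n1 (X): max(-6, -11, -14) = -6
n2-1 (O): min(5, 10) = 5
n2-2 (O): min(2, 15, -14) = -14
n2 (X): max(5, -14) = 5
n0 (O): min(-6, 5) = -6
At n0, O picks n1 (lowest: -6).
At n1, X picks n1-1 (highest: -6).
At n1-1, O picks n1-1-3 (lowest: -6).
Terminal value -6.

n0 -> n1 -> n1-1 -> n1-1-3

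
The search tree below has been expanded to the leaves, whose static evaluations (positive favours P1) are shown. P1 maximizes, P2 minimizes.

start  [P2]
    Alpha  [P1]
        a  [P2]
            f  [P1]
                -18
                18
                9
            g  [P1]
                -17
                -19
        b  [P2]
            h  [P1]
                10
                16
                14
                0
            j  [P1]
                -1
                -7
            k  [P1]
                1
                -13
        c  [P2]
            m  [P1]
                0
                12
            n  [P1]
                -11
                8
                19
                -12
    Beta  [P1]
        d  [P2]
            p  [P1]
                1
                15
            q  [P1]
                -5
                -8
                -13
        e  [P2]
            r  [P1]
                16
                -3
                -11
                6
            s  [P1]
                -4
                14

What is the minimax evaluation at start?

f (P1): max(-18, 18, 9) = 18
g (P1): max(-17, -19) = -17
a (P2): min(18, -17) = -17
h (P1): max(10, 16, 14, 0) = 16
j (P1): max(-1, -7) = -1
k (P1): max(1, -13) = 1
b (P2): min(16, -1, 1) = -1
m (P1): max(0, 12) = 12
n (P1): max(-11, 8, 19, -12) = 19
c (P2): min(12, 19) = 12
Alpha (P1): max(-17, -1, 12) = 12
p (P1): max(1, 15) = 15
q (P1): max(-5, -8, -13) = -5
d (P2): min(15, -5) = -5
r (P1): max(16, -3, -11, 6) = 16
s (P1): max(-4, 14) = 14
e (P2): min(16, 14) = 14
Beta (P1): max(-5, 14) = 14
start (P2): min(12, 14) = 12

12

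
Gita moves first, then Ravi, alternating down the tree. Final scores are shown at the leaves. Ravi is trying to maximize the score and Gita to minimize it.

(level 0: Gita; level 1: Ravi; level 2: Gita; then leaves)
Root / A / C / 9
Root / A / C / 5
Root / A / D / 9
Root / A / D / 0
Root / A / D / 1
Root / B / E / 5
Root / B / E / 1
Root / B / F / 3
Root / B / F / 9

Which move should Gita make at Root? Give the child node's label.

B

C (Gita): min(9, 5) = 5
D (Gita): min(9, 0, 1) = 0
A (Ravi): max(5, 0) = 5
E (Gita): min(5, 1) = 1
F (Gita): min(3, 9) = 3
B (Ravi): max(1, 3) = 3
Root (Gita): min(5, 3) = 3
Gita at Root wants the lowest of {A=5, B=3}, so chooses B.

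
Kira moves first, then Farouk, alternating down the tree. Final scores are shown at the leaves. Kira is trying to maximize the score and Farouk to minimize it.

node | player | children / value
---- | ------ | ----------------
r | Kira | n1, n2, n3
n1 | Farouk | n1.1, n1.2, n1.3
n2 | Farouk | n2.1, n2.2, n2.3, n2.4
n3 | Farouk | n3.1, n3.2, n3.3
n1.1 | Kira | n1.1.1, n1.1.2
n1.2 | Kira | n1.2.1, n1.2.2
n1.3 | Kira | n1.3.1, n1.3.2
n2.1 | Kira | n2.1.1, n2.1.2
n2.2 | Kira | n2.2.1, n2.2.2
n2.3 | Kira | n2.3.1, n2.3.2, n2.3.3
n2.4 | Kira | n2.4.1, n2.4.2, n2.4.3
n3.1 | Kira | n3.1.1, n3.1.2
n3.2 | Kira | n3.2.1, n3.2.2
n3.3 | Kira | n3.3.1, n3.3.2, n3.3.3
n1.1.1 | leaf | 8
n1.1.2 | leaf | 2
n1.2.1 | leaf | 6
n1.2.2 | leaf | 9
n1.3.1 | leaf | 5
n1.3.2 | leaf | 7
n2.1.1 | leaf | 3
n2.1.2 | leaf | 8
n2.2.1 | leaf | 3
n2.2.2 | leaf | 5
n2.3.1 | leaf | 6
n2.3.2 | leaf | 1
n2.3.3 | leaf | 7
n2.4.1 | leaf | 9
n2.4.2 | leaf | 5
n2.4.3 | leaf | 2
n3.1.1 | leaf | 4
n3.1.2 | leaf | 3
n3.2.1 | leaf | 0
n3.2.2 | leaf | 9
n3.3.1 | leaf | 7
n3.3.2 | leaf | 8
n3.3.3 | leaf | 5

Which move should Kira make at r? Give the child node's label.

n1.1 (Kira): max(8, 2) = 8
n1.2 (Kira): max(6, 9) = 9
n1.3 (Kira): max(5, 7) = 7
n1 (Farouk): min(8, 9, 7) = 7
n2.1 (Kira): max(3, 8) = 8
n2.2 (Kira): max(3, 5) = 5
n2.3 (Kira): max(6, 1, 7) = 7
n2.4 (Kira): max(9, 5, 2) = 9
n2 (Farouk): min(8, 5, 7, 9) = 5
n3.1 (Kira): max(4, 3) = 4
n3.2 (Kira): max(0, 9) = 9
n3.3 (Kira): max(7, 8, 5) = 8
n3 (Farouk): min(4, 9, 8) = 4
r (Kira): max(7, 5, 4) = 7
Kira at r wants the highest of {n1=7, n2=5, n3=4}, so chooses n1.

n1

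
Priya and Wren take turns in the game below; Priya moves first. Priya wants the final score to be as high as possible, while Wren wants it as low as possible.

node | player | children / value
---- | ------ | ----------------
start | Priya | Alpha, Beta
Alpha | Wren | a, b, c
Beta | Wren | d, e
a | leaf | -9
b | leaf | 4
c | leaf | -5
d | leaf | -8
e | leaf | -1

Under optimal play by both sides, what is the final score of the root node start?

Alpha (Wren): min(-9, 4, -5) = -9
Beta (Wren): min(-8, -1) = -8
start (Priya): max(-9, -8) = -8

-8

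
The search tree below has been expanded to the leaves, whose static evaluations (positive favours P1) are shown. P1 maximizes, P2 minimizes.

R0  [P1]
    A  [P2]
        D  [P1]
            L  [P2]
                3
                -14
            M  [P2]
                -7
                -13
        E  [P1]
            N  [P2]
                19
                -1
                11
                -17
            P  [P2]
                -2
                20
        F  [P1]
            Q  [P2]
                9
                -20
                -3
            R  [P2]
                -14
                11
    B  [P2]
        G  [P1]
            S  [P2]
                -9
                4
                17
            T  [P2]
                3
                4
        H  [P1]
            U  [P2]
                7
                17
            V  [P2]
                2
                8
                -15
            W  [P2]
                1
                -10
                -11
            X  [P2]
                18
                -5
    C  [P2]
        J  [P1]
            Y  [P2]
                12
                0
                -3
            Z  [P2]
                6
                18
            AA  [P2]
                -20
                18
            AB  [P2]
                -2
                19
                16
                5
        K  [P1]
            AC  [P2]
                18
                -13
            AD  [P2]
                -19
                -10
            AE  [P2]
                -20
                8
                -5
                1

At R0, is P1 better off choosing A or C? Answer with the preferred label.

C

L (P2): min(3, -14) = -14
M (P2): min(-7, -13) = -13
D (P1): max(-14, -13) = -13
N (P2): min(19, -1, 11, -17) = -17
P (P2): min(-2, 20) = -2
E (P1): max(-17, -2) = -2
Q (P2): min(9, -20, -3) = -20
R (P2): min(-14, 11) = -14
F (P1): max(-20, -14) = -14
A (P2): min(-13, -2, -14) = -14
Y (P2): min(12, 0, -3) = -3
Z (P2): min(6, 18) = 6
AA (P2): min(-20, 18) = -20
AB (P2): min(-2, 19, 16, 5) = -2
J (P1): max(-3, 6, -20, -2) = 6
AC (P2): min(18, -13) = -13
AD (P2): min(-19, -10) = -19
AE (P2): min(-20, 8, -5, 1) = -20
K (P1): max(-13, -19, -20) = -13
C (P2): min(6, -13) = -13
P1 prefers the higher value; A=-14, C=-13. C is better since -13 > -14.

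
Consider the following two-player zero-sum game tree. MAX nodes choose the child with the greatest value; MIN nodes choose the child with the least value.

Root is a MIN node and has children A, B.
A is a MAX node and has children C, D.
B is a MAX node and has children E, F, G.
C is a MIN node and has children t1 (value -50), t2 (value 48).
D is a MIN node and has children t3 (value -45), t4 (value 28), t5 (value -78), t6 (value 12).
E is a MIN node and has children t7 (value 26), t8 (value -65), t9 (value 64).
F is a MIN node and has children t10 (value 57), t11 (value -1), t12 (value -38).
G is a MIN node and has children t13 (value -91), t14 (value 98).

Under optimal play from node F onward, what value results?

F (MIN): min(57, -1, -38) = -38

-38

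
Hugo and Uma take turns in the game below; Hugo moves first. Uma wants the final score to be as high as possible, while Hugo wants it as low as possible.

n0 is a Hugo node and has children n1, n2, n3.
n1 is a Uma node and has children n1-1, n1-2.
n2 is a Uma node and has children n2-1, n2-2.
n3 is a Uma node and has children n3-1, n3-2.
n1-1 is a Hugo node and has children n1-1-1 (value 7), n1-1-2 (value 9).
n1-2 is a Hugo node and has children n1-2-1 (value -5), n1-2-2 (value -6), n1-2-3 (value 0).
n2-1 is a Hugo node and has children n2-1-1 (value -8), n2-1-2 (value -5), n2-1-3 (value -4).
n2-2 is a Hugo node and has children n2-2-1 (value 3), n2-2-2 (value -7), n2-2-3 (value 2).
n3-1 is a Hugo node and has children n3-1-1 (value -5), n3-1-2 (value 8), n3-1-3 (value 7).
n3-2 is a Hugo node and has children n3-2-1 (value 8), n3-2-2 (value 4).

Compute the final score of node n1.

7

n1-1 (Hugo): min(7, 9) = 7
n1-2 (Hugo): min(-5, -6, 0) = -6
n1 (Uma): max(7, -6) = 7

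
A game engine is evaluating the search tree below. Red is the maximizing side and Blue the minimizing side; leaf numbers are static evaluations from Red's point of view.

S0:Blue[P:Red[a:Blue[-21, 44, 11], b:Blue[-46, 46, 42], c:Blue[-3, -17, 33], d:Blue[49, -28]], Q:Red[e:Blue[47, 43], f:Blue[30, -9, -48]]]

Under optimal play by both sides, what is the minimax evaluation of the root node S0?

a (Blue): min(-21, 44, 11) = -21
b (Blue): min(-46, 46, 42) = -46
c (Blue): min(-3, -17, 33) = -17
d (Blue): min(49, -28) = -28
P (Red): max(-21, -46, -17, -28) = -17
e (Blue): min(47, 43) = 43
f (Blue): min(30, -9, -48) = -48
Q (Red): max(43, -48) = 43
S0 (Blue): min(-17, 43) = -17

-17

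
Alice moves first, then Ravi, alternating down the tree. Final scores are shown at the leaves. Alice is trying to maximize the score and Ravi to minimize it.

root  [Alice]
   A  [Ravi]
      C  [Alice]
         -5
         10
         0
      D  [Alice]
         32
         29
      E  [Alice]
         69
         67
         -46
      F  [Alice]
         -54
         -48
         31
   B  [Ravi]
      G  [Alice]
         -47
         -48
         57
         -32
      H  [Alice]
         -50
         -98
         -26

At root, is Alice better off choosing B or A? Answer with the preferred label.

A

G (Alice): max(-47, -48, 57, -32) = 57
H (Alice): max(-50, -98, -26) = -26
B (Ravi): min(57, -26) = -26
C (Alice): max(-5, 10, 0) = 10
D (Alice): max(32, 29) = 32
E (Alice): max(69, 67, -46) = 69
F (Alice): max(-54, -48, 31) = 31
A (Ravi): min(10, 32, 69, 31) = 10
Alice prefers the higher value; B=-26, A=10. A is better since 10 > -26.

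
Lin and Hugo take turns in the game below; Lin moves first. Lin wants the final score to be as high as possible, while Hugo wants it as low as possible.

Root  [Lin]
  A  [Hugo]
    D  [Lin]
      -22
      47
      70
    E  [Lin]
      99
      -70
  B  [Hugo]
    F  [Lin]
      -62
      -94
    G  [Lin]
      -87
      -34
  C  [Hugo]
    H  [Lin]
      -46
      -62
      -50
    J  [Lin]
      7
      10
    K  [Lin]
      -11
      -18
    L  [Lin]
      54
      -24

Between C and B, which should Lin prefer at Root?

H (Lin): max(-46, -62, -50) = -46
J (Lin): max(7, 10) = 10
K (Lin): max(-11, -18) = -11
L (Lin): max(54, -24) = 54
C (Hugo): min(-46, 10, -11, 54) = -46
F (Lin): max(-62, -94) = -62
G (Lin): max(-87, -34) = -34
B (Hugo): min(-62, -34) = -62
Lin prefers the higher value; C=-46, B=-62. C is better since -46 > -62.

C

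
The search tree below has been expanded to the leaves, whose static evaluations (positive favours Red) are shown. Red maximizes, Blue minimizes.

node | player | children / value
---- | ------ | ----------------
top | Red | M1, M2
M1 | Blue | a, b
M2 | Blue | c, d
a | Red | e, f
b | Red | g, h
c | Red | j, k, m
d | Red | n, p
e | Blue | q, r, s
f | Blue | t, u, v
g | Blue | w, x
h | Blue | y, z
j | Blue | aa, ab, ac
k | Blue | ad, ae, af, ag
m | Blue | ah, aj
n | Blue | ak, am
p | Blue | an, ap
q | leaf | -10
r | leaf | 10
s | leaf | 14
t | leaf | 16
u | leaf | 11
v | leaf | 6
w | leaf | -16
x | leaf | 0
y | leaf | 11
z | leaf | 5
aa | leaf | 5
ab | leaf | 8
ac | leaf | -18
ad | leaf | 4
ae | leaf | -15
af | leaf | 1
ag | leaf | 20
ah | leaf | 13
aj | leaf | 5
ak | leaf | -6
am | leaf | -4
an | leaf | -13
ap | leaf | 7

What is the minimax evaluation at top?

e (Blue): min(-10, 10, 14) = -10
f (Blue): min(16, 11, 6) = 6
a (Red): max(-10, 6) = 6
g (Blue): min(-16, 0) = -16
h (Blue): min(11, 5) = 5
b (Red): max(-16, 5) = 5
M1 (Blue): min(6, 5) = 5
j (Blue): min(5, 8, -18) = -18
k (Blue): min(4, -15, 1, 20) = -15
m (Blue): min(13, 5) = 5
c (Red): max(-18, -15, 5) = 5
n (Blue): min(-6, -4) = -6
p (Blue): min(-13, 7) = -13
d (Red): max(-6, -13) = -6
M2 (Blue): min(5, -6) = -6
top (Red): max(5, -6) = 5

5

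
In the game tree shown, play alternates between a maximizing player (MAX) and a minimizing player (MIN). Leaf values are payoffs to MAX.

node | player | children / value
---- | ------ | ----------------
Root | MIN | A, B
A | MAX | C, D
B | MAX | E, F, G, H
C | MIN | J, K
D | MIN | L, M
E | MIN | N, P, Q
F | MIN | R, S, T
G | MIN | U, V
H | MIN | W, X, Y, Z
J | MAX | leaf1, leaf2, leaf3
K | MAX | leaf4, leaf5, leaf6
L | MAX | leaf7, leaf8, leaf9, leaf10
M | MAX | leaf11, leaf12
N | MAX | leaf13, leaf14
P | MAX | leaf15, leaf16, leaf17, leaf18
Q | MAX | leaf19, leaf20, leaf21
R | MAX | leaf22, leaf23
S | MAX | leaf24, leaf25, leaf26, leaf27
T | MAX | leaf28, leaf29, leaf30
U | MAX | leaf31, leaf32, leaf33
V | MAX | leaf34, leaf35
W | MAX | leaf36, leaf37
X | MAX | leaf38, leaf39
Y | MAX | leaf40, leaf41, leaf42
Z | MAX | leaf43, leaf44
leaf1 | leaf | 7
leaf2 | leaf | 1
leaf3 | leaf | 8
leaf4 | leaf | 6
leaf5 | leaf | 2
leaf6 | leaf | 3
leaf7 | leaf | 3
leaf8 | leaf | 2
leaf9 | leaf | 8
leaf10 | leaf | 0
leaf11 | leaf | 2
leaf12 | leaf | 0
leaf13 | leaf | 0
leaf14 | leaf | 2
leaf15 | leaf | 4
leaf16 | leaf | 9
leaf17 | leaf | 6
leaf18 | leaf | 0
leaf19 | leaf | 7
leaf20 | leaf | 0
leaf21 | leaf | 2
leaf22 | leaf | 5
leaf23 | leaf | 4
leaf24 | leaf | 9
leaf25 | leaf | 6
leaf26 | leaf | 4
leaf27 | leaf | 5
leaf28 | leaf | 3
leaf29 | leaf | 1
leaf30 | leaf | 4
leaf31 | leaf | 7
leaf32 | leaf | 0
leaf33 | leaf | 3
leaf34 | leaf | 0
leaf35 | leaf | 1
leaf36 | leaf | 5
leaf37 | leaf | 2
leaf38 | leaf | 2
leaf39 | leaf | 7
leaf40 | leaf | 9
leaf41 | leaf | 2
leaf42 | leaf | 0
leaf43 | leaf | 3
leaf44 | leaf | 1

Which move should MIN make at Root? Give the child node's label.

B

J (MAX): max(7, 1, 8) = 8
K (MAX): max(6, 2, 3) = 6
C (MIN): min(8, 6) = 6
L (MAX): max(3, 2, 8, 0) = 8
M (MAX): max(2, 0) = 2
D (MIN): min(8, 2) = 2
A (MAX): max(6, 2) = 6
N (MAX): max(0, 2) = 2
P (MAX): max(4, 9, 6, 0) = 9
Q (MAX): max(7, 0, 2) = 7
E (MIN): min(2, 9, 7) = 2
R (MAX): max(5, 4) = 5
S (MAX): max(9, 6, 4, 5) = 9
T (MAX): max(3, 1, 4) = 4
F (MIN): min(5, 9, 4) = 4
U (MAX): max(7, 0, 3) = 7
V (MAX): max(0, 1) = 1
G (MIN): min(7, 1) = 1
W (MAX): max(5, 2) = 5
X (MAX): max(2, 7) = 7
Y (MAX): max(9, 2, 0) = 9
Z (MAX): max(3, 1) = 3
H (MIN): min(5, 7, 9, 3) = 3
B (MAX): max(2, 4, 1, 3) = 4
Root (MIN): min(6, 4) = 4
MIN at Root wants the lowest of {A=6, B=4}, so chooses B.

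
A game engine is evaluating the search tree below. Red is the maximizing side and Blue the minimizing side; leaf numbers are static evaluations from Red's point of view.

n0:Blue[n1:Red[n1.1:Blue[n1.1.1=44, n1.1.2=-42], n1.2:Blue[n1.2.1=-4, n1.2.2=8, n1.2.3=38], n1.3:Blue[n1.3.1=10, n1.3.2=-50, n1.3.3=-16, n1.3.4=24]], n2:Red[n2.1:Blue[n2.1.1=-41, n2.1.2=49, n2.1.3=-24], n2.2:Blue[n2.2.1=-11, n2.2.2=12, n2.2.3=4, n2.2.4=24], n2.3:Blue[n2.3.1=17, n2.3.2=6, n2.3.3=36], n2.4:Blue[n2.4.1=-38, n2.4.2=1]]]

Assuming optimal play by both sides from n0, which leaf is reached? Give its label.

n1.2.1

n1.1 (Blue): min(44, -42) = -42
n1.2 (Blue): min(-4, 8, 38) = -4
n1.3 (Blue): min(10, -50, -16, 24) = -50
n1 (Red): max(-42, -4, -50) = -4
n2.1 (Blue): min(-41, 49, -24) = -41
n2.2 (Blue): min(-11, 12, 4, 24) = -11
n2.3 (Blue): min(17, 6, 36) = 6
n2.4 (Blue): min(-38, 1) = -38
n2 (Red): max(-41, -11, 6, -38) = 6
n0 (Blue): min(-4, 6) = -4
At n0, Blue picks n1 (lowest: -4).
At n1, Red picks n1.2 (highest: -4).
At n1.2, Blue picks n1.2.1 (lowest: -4).
Terminal value -4.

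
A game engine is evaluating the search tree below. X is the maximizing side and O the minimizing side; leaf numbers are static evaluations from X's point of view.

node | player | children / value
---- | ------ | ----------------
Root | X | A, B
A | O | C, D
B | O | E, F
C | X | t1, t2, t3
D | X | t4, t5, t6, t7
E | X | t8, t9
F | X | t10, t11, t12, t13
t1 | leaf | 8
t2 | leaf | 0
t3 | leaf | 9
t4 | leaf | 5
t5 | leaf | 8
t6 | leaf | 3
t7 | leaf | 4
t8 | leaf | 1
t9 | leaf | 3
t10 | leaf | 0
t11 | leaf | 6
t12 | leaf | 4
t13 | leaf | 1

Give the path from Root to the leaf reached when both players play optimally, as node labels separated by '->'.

C (X): max(8, 0, 9) = 9
D (X): max(5, 8, 3, 4) = 8
A (O): min(9, 8) = 8
E (X): max(1, 3) = 3
F (X): max(0, 6, 4, 1) = 6
B (O): min(3, 6) = 3
Root (X): max(8, 3) = 8
At Root, X picks A (highest: 8).
At A, O picks D (lowest: 8).
At D, X picks t5 (highest: 8).
Terminal value 8.

Root -> A -> D -> t5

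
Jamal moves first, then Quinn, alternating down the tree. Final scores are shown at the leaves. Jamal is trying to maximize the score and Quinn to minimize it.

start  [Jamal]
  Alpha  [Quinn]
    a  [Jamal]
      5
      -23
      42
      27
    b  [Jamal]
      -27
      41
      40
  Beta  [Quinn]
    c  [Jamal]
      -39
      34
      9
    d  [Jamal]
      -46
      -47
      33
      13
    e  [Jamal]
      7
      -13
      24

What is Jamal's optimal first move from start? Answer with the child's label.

Alpha

a (Jamal): max(5, -23, 42, 27) = 42
b (Jamal): max(-27, 41, 40) = 41
Alpha (Quinn): min(42, 41) = 41
c (Jamal): max(-39, 34, 9) = 34
d (Jamal): max(-46, -47, 33, 13) = 33
e (Jamal): max(7, -13, 24) = 24
Beta (Quinn): min(34, 33, 24) = 24
start (Jamal): max(41, 24) = 41
Jamal at start wants the highest of {Alpha=41, Beta=24}, so chooses Alpha.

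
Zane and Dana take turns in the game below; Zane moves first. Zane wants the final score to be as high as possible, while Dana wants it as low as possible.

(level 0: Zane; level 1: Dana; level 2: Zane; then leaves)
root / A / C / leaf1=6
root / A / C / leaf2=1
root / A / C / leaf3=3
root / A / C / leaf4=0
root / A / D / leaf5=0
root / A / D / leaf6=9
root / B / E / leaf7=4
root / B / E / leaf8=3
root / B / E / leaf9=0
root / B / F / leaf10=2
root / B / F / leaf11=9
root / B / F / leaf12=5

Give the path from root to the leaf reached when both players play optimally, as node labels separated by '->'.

C (Zane): max(6, 1, 3, 0) = 6
D (Zane): max(0, 9) = 9
A (Dana): min(6, 9) = 6
E (Zane): max(4, 3, 0) = 4
F (Zane): max(2, 9, 5) = 9
B (Dana): min(4, 9) = 4
root (Zane): max(6, 4) = 6
At root, Zane picks A (highest: 6).
At A, Dana picks C (lowest: 6).
At C, Zane picks leaf1 (highest: 6).
Terminal value 6.

root -> A -> C -> leaf1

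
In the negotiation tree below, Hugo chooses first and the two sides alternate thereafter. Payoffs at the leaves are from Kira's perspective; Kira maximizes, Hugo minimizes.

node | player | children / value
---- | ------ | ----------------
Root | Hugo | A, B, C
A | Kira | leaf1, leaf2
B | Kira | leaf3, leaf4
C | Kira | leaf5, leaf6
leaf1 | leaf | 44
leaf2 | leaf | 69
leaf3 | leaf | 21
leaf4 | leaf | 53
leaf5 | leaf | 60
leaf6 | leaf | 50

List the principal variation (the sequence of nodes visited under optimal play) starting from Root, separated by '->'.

A (Kira): max(44, 69) = 69
B (Kira): max(21, 53) = 53
C (Kira): max(60, 50) = 60
Root (Hugo): min(69, 53, 60) = 53
At Root, Hugo picks B (lowest: 53).
At B, Kira picks leaf4 (highest: 53).
Terminal value 53.

Root -> B -> leaf4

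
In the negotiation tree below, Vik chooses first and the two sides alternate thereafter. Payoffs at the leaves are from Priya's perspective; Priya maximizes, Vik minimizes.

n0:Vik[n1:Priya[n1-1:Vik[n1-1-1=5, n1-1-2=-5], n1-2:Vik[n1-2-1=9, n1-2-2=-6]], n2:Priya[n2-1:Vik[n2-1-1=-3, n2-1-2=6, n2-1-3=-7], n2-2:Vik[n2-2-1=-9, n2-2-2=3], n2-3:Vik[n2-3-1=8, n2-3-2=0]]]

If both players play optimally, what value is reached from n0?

n1-1 (Vik): min(5, -5) = -5
n1-2 (Vik): min(9, -6) = -6
n1 (Priya): max(-5, -6) = -5
n2-1 (Vik): min(-3, 6, -7) = -7
n2-2 (Vik): min(-9, 3) = -9
n2-3 (Vik): min(8, 0) = 0
n2 (Priya): max(-7, -9, 0) = 0
n0 (Vik): min(-5, 0) = -5

-5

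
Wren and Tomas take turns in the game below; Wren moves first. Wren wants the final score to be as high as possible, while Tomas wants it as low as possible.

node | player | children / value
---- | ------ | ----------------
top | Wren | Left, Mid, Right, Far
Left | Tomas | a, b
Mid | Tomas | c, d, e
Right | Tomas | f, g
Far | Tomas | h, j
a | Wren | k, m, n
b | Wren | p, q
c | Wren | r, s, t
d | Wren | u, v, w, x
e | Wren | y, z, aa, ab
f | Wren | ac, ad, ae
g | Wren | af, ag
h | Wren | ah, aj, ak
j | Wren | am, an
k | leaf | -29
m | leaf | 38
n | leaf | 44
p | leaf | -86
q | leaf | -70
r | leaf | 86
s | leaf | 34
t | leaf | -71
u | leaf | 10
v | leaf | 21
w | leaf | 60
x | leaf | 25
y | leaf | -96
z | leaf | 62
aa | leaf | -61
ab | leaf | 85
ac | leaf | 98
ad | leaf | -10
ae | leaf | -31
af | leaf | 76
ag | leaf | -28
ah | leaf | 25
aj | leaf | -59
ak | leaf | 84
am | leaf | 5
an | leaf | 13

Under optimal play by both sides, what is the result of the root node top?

76

a (Wren): max(-29, 38, 44) = 44
b (Wren): max(-86, -70) = -70
Left (Tomas): min(44, -70) = -70
c (Wren): max(86, 34, -71) = 86
d (Wren): max(10, 21, 60, 25) = 60
e (Wren): max(-96, 62, -61, 85) = 85
Mid (Tomas): min(86, 60, 85) = 60
f (Wren): max(98, -10, -31) = 98
g (Wren): max(76, -28) = 76
Right (Tomas): min(98, 76) = 76
h (Wren): max(25, -59, 84) = 84
j (Wren): max(5, 13) = 13
Far (Tomas): min(84, 13) = 13
top (Wren): max(-70, 60, 76, 13) = 76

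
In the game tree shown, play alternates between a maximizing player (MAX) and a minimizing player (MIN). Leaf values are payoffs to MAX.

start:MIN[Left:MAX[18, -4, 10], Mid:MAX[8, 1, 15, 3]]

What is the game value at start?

Left (MAX): max(18, -4, 10) = 18
Mid (MAX): max(8, 1, 15, 3) = 15
start (MIN): min(18, 15) = 15

15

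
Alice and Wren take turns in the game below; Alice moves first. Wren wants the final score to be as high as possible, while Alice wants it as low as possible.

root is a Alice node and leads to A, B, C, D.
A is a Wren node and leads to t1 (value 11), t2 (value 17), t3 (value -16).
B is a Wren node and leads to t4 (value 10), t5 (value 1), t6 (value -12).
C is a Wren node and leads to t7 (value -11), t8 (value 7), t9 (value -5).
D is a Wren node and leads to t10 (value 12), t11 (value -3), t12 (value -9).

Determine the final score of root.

A (Wren): max(11, 17, -16) = 17
B (Wren): max(10, 1, -12) = 10
C (Wren): max(-11, 7, -5) = 7
D (Wren): max(12, -3, -9) = 12
root (Alice): min(17, 10, 7, 12) = 7

7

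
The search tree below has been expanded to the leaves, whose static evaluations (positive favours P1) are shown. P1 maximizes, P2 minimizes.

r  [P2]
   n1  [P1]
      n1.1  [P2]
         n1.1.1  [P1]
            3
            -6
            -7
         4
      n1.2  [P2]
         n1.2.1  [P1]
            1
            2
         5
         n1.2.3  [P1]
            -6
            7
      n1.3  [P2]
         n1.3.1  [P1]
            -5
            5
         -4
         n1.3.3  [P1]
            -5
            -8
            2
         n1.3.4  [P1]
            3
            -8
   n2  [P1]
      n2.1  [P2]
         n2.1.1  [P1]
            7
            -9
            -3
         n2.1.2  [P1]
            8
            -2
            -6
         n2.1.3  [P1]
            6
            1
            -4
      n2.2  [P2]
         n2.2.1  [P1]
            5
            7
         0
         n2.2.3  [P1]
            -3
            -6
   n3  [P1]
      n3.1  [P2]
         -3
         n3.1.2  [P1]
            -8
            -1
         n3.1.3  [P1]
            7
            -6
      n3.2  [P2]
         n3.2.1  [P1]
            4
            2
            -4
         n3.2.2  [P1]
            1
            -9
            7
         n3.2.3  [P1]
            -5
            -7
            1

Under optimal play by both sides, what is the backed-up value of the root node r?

n1.1.1 (P1): max(3, -6, -7) = 3
n1.1 (P2): min(3, 4) = 3
n1.2.1 (P1): max(1, 2) = 2
n1.2.3 (P1): max(-6, 7) = 7
n1.2 (P2): min(2, 5, 7) = 2
n1.3.1 (P1): max(-5, 5) = 5
n1.3.3 (P1): max(-5, -8, 2) = 2
n1.3.4 (P1): max(3, -8) = 3
n1.3 (P2): min(5, -4, 2, 3) = -4
n1 (P1): max(3, 2, -4) = 3
n2.1.1 (P1): max(7, -9, -3) = 7
n2.1.2 (P1): max(8, -2, -6) = 8
n2.1.3 (P1): max(6, 1, -4) = 6
n2.1 (P2): min(7, 8, 6) = 6
n2.2.1 (P1): max(5, 7) = 7
n2.2.3 (P1): max(-3, -6) = -3
n2.2 (P2): min(7, 0, -3) = -3
n2 (P1): max(6, -3) = 6
n3.1.2 (P1): max(-8, -1) = -1
n3.1.3 (P1): max(7, -6) = 7
n3.1 (P2): min(-3, -1, 7) = -3
n3.2.1 (P1): max(4, 2, -4) = 4
n3.2.2 (P1): max(1, -9, 7) = 7
n3.2.3 (P1): max(-5, -7, 1) = 1
n3.2 (P2): min(4, 7, 1) = 1
n3 (P1): max(-3, 1) = 1
r (P2): min(3, 6, 1) = 1

1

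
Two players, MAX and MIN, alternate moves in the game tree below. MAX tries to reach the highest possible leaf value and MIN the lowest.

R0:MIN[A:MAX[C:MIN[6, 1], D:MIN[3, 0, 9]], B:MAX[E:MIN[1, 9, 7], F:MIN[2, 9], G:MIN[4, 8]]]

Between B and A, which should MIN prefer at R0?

E (MIN): min(1, 9, 7) = 1
F (MIN): min(2, 9) = 2
G (MIN): min(4, 8) = 4
B (MAX): max(1, 2, 4) = 4
C (MIN): min(6, 1) = 1
D (MIN): min(3, 0, 9) = 0
A (MAX): max(1, 0) = 1
MIN prefers the lower value; B=4, A=1. A is better since 1 < 4.

A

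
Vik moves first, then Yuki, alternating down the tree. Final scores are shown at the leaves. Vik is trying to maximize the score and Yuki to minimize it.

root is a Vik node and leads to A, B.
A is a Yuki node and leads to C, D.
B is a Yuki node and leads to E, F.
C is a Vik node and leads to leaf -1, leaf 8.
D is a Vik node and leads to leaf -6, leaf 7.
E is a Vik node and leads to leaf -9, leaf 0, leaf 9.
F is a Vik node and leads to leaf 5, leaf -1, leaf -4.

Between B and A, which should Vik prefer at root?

A

E (Vik): max(-9, 0, 9) = 9
F (Vik): max(5, -1, -4) = 5
B (Yuki): min(9, 5) = 5
C (Vik): max(-1, 8) = 8
D (Vik): max(-6, 7) = 7
A (Yuki): min(8, 7) = 7
Vik prefers the higher value; B=5, A=7. A is better since 7 > 5.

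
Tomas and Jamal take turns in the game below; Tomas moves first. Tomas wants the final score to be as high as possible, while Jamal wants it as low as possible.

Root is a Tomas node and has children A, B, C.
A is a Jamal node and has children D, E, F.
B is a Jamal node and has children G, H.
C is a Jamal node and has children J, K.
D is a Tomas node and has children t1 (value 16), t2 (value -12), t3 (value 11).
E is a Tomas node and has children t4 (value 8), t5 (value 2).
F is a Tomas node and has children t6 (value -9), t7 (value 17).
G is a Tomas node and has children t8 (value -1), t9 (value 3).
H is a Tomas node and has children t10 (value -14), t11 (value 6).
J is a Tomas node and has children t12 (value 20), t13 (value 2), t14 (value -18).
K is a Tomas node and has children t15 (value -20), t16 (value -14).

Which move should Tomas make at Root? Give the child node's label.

D (Tomas): max(16, -12, 11) = 16
E (Tomas): max(8, 2) = 8
F (Tomas): max(-9, 17) = 17
A (Jamal): min(16, 8, 17) = 8
G (Tomas): max(-1, 3) = 3
H (Tomas): max(-14, 6) = 6
B (Jamal): min(3, 6) = 3
J (Tomas): max(20, 2, -18) = 20
K (Tomas): max(-20, -14) = -14
C (Jamal): min(20, -14) = -14
Root (Tomas): max(8, 3, -14) = 8
Tomas at Root wants the highest of {A=8, B=3, C=-14}, so chooses A.

A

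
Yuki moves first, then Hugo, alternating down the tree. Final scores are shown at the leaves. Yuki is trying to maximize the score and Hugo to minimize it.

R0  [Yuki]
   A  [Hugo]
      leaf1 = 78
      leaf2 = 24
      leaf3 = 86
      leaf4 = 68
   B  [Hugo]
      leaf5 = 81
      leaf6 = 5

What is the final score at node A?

A (Hugo): min(78, 24, 86, 68) = 24

24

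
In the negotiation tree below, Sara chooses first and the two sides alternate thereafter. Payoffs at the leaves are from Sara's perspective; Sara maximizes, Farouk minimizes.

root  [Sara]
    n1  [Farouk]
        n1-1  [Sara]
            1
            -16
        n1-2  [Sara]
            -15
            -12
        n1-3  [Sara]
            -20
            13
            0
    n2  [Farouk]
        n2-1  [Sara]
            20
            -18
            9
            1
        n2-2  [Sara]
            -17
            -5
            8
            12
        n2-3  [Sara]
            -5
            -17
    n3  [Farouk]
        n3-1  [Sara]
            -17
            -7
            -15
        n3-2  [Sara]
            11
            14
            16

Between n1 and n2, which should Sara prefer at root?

n1-1 (Sara): max(1, -16) = 1
n1-2 (Sara): max(-15, -12) = -12
n1-3 (Sara): max(-20, 13, 0) = 13
n1 (Farouk): min(1, -12, 13) = -12
n2-1 (Sara): max(20, -18, 9, 1) = 20
n2-2 (Sara): max(-17, -5, 8, 12) = 12
n2-3 (Sara): max(-5, -17) = -5
n2 (Farouk): min(20, 12, -5) = -5
Sara prefers the higher value; n1=-12, n2=-5. n2 is better since -5 > -12.

n2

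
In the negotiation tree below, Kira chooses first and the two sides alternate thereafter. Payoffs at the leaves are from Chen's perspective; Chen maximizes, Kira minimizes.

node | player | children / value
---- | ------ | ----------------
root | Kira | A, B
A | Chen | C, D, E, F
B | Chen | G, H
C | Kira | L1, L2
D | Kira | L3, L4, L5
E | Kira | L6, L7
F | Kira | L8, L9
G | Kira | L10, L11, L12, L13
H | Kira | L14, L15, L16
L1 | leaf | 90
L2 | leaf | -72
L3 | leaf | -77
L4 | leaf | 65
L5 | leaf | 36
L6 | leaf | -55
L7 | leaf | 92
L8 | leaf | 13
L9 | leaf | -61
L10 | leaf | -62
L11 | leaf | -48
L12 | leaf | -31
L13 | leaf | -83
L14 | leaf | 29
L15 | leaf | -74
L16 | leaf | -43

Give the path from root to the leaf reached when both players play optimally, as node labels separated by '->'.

root -> B -> H -> L15

C (Kira): min(90, -72) = -72
D (Kira): min(-77, 65, 36) = -77
E (Kira): min(-55, 92) = -55
F (Kira): min(13, -61) = -61
A (Chen): max(-72, -77, -55, -61) = -55
G (Kira): min(-62, -48, -31, -83) = -83
H (Kira): min(29, -74, -43) = -74
B (Chen): max(-83, -74) = -74
root (Kira): min(-55, -74) = -74
At root, Kira picks B (lowest: -74).
At B, Chen picks H (highest: -74).
At H, Kira picks L15 (lowest: -74).
Terminal value -74.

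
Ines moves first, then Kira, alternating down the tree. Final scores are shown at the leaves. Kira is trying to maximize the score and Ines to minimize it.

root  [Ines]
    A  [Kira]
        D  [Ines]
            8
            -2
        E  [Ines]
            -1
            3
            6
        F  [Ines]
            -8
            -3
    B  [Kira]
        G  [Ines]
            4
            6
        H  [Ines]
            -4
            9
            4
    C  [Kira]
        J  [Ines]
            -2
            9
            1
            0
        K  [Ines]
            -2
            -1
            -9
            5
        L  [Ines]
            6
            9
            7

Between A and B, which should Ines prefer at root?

A

D (Ines): min(8, -2) = -2
E (Ines): min(-1, 3, 6) = -1
F (Ines): min(-8, -3) = -8
A (Kira): max(-2, -1, -8) = -1
G (Ines): min(4, 6) = 4
H (Ines): min(-4, 9, 4) = -4
B (Kira): max(4, -4) = 4
Ines prefers the lower value; A=-1, B=4. A is better since -1 < 4.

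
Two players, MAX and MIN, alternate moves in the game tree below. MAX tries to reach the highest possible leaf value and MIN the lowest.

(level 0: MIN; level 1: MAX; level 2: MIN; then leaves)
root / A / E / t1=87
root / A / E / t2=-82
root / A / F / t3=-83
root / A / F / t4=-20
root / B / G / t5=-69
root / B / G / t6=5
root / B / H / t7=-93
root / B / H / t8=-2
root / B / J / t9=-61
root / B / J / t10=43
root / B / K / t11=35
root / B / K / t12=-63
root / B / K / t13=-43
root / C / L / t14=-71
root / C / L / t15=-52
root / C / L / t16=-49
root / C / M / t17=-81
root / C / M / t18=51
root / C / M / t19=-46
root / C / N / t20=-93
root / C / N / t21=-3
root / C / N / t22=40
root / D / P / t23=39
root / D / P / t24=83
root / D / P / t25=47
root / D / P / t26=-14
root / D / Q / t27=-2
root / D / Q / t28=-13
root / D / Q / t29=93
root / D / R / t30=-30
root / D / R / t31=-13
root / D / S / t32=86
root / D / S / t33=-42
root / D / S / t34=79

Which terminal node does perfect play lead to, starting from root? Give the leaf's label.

t2

E (MIN): min(87, -82) = -82
F (MIN): min(-83, -20) = -83
A (MAX): max(-82, -83) = -82
G (MIN): min(-69, 5) = -69
H (MIN): min(-93, -2) = -93
J (MIN): min(-61, 43) = -61
K (MIN): min(35, -63, -43) = -63
B (MAX): max(-69, -93, -61, -63) = -61
L (MIN): min(-71, -52, -49) = -71
M (MIN): min(-81, 51, -46) = -81
N (MIN): min(-93, -3, 40) = -93
C (MAX): max(-71, -81, -93) = -71
P (MIN): min(39, 83, 47, -14) = -14
Q (MIN): min(-2, -13, 93) = -13
R (MIN): min(-30, -13) = -30
S (MIN): min(86, -42, 79) = -42
D (MAX): max(-14, -13, -30, -42) = -13
root (MIN): min(-82, -61, -71, -13) = -82
At root, MIN picks A (lowest: -82).
At A, MAX picks E (highest: -82).
At E, MIN picks t2 (lowest: -82).
Terminal value -82.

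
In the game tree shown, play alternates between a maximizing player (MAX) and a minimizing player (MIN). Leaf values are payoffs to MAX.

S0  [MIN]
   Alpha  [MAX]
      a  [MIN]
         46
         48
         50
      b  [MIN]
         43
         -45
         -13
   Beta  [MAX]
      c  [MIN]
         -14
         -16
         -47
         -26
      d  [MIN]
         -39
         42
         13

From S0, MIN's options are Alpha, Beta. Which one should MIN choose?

a (MIN): min(46, 48, 50) = 46
b (MIN): min(43, -45, -13) = -45
Alpha (MAX): max(46, -45) = 46
c (MIN): min(-14, -16, -47, -26) = -47
d (MIN): min(-39, 42, 13) = -39
Beta (MAX): max(-47, -39) = -39
S0 (MIN): min(46, -39) = -39
MIN at S0 wants the lowest of {Alpha=46, Beta=-39}, so chooses Beta.

Beta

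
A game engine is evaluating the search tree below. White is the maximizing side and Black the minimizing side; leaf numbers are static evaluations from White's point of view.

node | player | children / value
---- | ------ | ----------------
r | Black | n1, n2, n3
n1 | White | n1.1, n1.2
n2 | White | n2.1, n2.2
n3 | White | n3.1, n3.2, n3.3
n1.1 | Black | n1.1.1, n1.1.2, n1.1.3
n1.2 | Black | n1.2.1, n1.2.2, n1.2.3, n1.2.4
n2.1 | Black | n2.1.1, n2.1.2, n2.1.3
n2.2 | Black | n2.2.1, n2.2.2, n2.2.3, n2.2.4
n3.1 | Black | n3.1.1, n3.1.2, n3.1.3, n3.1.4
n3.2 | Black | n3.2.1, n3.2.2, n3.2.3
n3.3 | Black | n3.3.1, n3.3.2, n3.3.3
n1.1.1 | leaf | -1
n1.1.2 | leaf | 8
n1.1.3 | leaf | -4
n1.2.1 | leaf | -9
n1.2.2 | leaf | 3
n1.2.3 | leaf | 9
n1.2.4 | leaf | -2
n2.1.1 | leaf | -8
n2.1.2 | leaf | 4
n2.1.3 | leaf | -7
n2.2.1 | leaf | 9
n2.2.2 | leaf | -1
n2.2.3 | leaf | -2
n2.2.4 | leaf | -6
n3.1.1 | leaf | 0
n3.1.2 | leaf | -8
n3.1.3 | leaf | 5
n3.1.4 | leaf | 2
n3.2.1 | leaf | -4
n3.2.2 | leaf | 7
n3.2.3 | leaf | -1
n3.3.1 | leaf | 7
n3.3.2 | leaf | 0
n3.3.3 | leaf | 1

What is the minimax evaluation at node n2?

-6

n2.1 (Black): min(-8, 4, -7) = -8
n2.2 (Black): min(9, -1, -2, -6) = -6
n2 (White): max(-8, -6) = -6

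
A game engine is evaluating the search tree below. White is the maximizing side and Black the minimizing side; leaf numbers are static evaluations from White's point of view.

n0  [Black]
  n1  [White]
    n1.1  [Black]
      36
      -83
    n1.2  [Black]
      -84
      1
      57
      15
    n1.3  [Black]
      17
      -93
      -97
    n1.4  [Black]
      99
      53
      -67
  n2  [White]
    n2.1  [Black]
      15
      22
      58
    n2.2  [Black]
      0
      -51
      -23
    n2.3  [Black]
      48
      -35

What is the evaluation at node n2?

15

n2.1 (Black): min(15, 22, 58) = 15
n2.2 (Black): min(0, -51, -23) = -51
n2.3 (Black): min(48, -35) = -35
n2 (White): max(15, -51, -35) = 15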